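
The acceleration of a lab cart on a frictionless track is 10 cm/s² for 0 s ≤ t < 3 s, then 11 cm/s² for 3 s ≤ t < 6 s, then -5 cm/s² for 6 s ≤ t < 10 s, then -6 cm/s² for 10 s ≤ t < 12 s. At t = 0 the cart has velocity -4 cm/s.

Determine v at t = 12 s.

27 cm/s

Δv equals the area under the a-t graph; then v = v₀ + Δv.
0–3 s: 10 × 3 = 30 cm/s
3–6 s: 11 × 3 = 33 cm/s
6–10 s: -5 × 4 = -20 cm/s
10–12 s: -6 × 2 = -12 cm/s
Δv = 31 cm/s, so v(12) = -4 + (31) = 27 cm/s.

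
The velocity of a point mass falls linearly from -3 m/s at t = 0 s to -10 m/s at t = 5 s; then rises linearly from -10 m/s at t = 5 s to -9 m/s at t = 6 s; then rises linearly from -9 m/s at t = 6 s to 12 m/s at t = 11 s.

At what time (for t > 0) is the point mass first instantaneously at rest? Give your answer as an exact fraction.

t = 57/7 s

v changes sign on 6–11 s (from -9 to 12); the graph is linear there, so v = 0 at t = 6 + (9)·(11 − 6)/(12 − -9) = 57/7 s.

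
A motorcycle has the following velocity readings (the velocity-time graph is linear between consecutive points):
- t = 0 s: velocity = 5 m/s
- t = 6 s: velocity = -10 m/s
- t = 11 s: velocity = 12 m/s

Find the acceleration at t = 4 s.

Acceleration is the slope of the v-t graph on 0–6 s: (-10 − 5)/(6 − 0) = -2.5 m/s².

-2.5 m/s²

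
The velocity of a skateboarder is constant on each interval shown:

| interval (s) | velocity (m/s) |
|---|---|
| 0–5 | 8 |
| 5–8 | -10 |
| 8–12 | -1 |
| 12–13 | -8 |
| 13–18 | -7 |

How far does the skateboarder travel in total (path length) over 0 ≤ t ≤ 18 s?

117 m

Distance (not displacement) is the total path length: add the absolute areas under v-t.
0–5 s: |8| × 5 = 40 m
5–8 s: |-10| × 3 = 30 m
8–12 s: |-1| × 4 = 4 m
12–13 s: |-8| × 1 = 8 m
13–18 s: |-7| × 5 = 35 m
Total distance = 117 m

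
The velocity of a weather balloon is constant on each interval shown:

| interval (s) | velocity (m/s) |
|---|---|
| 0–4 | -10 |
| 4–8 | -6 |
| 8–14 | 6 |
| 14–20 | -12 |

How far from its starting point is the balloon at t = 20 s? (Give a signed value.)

-100 m

Displacement is the signed area under the v-t curve.
0–4 s: -10 × 4 = -40 m
4–8 s: -6 × 4 = -24 m
8–14 s: 6 × 6 = 36 m
14–20 s: -12 × 6 = -72 m
Net displacement = -100 m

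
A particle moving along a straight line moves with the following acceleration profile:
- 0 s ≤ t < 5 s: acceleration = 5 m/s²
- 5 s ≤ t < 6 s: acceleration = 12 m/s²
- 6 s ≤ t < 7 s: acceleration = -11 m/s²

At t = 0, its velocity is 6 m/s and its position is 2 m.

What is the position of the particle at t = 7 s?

On each constant-a segment, Δv = aΔt and Δx = v₀Δt + ½aΔt²; chain segment to segment.
0–5 s: v starts 6 m/s; Δx = 6·5 + ½·5·5² = 92.5 m; v ends 31 m/s.
5–6 s: v starts 31 m/s; Δx = 31·1 + ½·12·1² = 37 m; v ends 43 m/s.
6–7 s: v starts 43 m/s; Δx = 43·1 + ½·-11·1² = 37.5 m; v ends 32 m/s.
x(7) = 2 + Σ Δx = 169 m.

169 m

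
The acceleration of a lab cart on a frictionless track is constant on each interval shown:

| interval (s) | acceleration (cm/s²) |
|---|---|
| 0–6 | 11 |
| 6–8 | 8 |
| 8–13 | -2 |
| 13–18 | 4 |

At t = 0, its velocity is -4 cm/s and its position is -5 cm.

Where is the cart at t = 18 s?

1064 cm

On each constant-a segment, Δv = aΔt and Δx = v₀Δt + ½aΔt²; chain segment to segment.
0–6 s: v starts -4 cm/s; Δx = -4·6 + ½·11·6² = 174 cm; v ends 62 cm/s.
6–8 s: v starts 62 cm/s; Δx = 62·2 + ½·8·2² = 140 cm; v ends 78 cm/s.
8–13 s: v starts 78 cm/s; Δx = 78·5 + ½·-2·5² = 365 cm; v ends 68 cm/s.
13–18 s: v starts 68 cm/s; Δx = 68·5 + ½·4·5² = 390 cm; v ends 88 cm/s.
x(18) = -5 + Σ Δx = 1064 cm.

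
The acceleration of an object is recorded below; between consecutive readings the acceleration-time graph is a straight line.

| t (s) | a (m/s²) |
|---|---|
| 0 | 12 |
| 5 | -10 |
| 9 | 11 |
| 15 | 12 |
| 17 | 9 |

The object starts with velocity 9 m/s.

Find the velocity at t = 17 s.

106 m/s

Δv equals the area under the a-t graph; then v = v₀ + Δv.
0–5 s: ½(12 + -10)(5) = 5 m/s
5–9 s: ½(-10 + 11)(4) = 2 m/s
9–15 s: ½(11 + 12)(6) = 69 m/s
15–17 s: ½(12 + 9)(2) = 21 m/s
Δv = 97 m/s, so v(17) = 9 + (97) = 106 m/s.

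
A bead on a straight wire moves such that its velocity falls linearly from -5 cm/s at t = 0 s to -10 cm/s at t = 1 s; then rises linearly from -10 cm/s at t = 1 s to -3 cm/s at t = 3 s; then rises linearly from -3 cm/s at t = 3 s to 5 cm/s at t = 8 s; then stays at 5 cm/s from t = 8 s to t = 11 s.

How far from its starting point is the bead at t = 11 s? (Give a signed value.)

Displacement is the signed area under the v-t curve.
0–1 s: ½(-5 + -10)(1) = -7.5 cm
1–3 s: ½(-10 + -3)(2) = -13 cm
3–8 s: ½(-3 + 5)(5) = 5 cm
8–11 s: 5 × 3 = 15 cm
Net displacement = -0.5 cm

-0.5 cm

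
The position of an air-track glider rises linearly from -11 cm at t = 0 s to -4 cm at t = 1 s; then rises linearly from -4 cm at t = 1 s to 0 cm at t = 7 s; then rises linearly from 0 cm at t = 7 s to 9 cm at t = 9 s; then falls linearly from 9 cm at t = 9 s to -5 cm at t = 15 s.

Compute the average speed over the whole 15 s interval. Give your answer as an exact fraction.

Average speed = (total path length)/(elapsed time); on a piecewise-linear x-t graph the path length is Σ|Δx|.
0–1 s: |Δx| = |-4 − -11| = 7 cm
1–7 s: |Δx| = |0 − -4| = 4 cm
7–9 s: |Δx| = |9 − 0| = 9 cm
9–15 s: |Δx| = |-5 − 9| = 14 cm
Total path = 34 cm; average speed = 34/15 = 34/15 cm/s.

34/15 cm/s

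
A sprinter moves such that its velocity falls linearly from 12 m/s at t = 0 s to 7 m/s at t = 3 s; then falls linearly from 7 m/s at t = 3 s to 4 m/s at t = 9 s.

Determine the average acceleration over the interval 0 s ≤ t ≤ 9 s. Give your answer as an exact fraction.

Average acceleration = Δv/Δt = (4 − 12)/(9 − 0) = -8/9 m/s².

-8/9 m/s²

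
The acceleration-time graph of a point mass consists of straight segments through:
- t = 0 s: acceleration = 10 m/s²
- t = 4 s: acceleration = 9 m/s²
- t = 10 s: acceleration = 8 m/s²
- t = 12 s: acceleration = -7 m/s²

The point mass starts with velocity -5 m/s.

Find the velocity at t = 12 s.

Δv equals the area under the a-t graph; then v = v₀ + Δv.
0–4 s: ½(10 + 9)(4) = 38 m/s
4–10 s: ½(9 + 8)(6) = 51 m/s
10–12 s: ½(8 + -7)(2) = 1 m/s
Δv = 90 m/s, so v(12) = -5 + (90) = 85 m/s.

85 m/s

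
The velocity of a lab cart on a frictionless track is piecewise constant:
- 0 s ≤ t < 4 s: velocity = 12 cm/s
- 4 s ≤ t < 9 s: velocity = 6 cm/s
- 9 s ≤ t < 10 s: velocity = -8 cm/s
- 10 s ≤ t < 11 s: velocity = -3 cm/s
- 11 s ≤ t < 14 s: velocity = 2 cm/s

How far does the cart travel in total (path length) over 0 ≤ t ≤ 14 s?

95 cm

Total distance travelled is ∫|v| dt — sum the magnitudes of each area piece.
0–4 s: |12| × 4 = 48 cm
4–9 s: |6| × 5 = 30 cm
9–10 s: |-8| × 1 = 8 cm
10–11 s: |-3| × 1 = 3 cm
11–14 s: |2| × 3 = 6 cm
Total distance = 95 cm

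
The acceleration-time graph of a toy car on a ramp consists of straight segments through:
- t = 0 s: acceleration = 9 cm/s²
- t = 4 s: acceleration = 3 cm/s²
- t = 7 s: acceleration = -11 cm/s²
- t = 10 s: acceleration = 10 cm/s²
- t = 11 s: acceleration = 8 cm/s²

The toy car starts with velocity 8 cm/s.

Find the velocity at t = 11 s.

Δv equals the area under the a-t graph; then v = v₀ + Δv.
0–4 s: ½(9 + 3)(4) = 24 cm/s
4–7 s: ½(3 + -11)(3) = -12 cm/s
7–10 s: ½(-11 + 10)(3) = -1.5 cm/s
10–11 s: ½(10 + 8)(1) = 9 cm/s
Δv = 19.5 cm/s, so v(11) = 8 + (19.5) = 27.5 cm/s.

27.5 cm/s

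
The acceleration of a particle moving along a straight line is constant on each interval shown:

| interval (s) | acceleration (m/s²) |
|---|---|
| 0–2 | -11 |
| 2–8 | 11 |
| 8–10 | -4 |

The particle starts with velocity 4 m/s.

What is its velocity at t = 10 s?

Δv equals the area under the a-t graph; then v = v₀ + Δv.
0–2 s: -11 × 2 = -22 m/s
2–8 s: 11 × 6 = 66 m/s
8–10 s: -4 × 2 = -8 m/s
Δv = 36 m/s, so v(10) = 4 + (36) = 40 m/s.

40 m/s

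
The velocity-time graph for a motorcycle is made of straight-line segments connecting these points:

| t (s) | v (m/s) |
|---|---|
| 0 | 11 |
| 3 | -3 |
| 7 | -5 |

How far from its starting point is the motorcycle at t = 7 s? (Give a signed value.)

Displacement is the signed area under the v-t curve.
0–3 s: ½(11 + -3)(3) = 12 m
3–7 s: ½(-3 + -5)(4) = -16 m
Net displacement = -4 m

-4 m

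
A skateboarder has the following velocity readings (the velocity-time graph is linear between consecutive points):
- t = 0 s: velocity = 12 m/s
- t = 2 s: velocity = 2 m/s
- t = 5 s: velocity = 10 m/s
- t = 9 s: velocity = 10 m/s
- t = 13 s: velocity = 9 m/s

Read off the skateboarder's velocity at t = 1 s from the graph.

7 m/s

On 0–2 s the graph is linear from 12 to 2 m/s: v(1) = 12 + (2 − 12)·(1 − 0)/(2 − 0) = 7 m/s.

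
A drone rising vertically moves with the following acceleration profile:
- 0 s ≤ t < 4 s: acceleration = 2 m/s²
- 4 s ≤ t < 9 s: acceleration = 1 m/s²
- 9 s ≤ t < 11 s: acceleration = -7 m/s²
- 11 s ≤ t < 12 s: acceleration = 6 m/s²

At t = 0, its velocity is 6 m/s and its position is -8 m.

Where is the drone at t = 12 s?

On each constant-a segment, Δv = aΔt and Δx = v₀Δt + ½aΔt²; chain segment to segment.
0–4 s: v starts 6 m/s; Δx = 6·4 + ½·2·4² = 40 m; v ends 14 m/s.
4–9 s: v starts 14 m/s; Δx = 14·5 + ½·1·5² = 82.5 m; v ends 19 m/s.
9–11 s: v starts 19 m/s; Δx = 19·2 + ½·-7·2² = 24 m; v ends 5 m/s.
11–12 s: v starts 5 m/s; Δx = 5·1 + ½·6·1² = 8 m; v ends 11 m/s.
x(12) = -8 + Σ Δx = 146.5 m.

146.5 m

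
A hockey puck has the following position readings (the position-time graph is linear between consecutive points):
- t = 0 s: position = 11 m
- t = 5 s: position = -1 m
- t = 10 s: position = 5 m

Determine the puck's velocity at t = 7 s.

Velocity is the slope of the x-t graph on 5–10 s: (5 − -1)/(10 − 5) = 1.2 m/s.

1.2 m/s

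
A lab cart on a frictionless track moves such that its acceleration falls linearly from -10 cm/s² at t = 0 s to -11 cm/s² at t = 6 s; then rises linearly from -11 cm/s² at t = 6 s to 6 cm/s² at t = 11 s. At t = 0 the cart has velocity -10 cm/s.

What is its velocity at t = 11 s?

-85.5 cm/s

Δv equals the area under the a-t graph; then v = v₀ + Δv.
0–6 s: ½(-10 + -11)(6) = -63 cm/s
6–11 s: ½(-11 + 6)(5) = -12.5 cm/s
Δv = -75.5 cm/s, so v(11) = -10 + (-75.5) = -85.5 cm/s.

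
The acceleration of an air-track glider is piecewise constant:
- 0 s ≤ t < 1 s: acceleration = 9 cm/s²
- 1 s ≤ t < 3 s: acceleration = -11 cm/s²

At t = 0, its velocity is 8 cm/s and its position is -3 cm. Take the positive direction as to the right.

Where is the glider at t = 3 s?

On each constant-a segment, Δv = aΔt and Δx = v₀Δt + ½aΔt²; chain segment to segment.
0–1 s: v starts 8 cm/s; Δx = 8·1 + ½·9·1² = 12.5 cm; v ends 17 cm/s.
1–3 s: v starts 17 cm/s; Δx = 17·2 + ½·-11·2² = 12 cm; v ends -5 cm/s.
x(3) = -3 + Σ Δx = 21.5 cm.

21.5 cm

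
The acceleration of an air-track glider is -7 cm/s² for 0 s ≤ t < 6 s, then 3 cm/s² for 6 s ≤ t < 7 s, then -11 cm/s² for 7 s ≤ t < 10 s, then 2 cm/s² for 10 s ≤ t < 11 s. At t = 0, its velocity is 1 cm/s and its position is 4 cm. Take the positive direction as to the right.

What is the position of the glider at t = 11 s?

-389 cm

On each constant-a segment, Δv = aΔt and Δx = v₀Δt + ½aΔt²; chain segment to segment.
0–6 s: v starts 1 cm/s; Δx = 1·6 + ½·-7·6² = -120 cm; v ends -41 cm/s.
6–7 s: v starts -41 cm/s; Δx = -41·1 + ½·3·1² = -39.5 cm; v ends -38 cm/s.
7–10 s: v starts -38 cm/s; Δx = -38·3 + ½·-11·3² = -163.5 cm; v ends -71 cm/s.
10–11 s: v starts -71 cm/s; Δx = -71·1 + ½·2·1² = -70 cm; v ends -69 cm/s.
x(11) = 4 + Σ Δx = -389 cm.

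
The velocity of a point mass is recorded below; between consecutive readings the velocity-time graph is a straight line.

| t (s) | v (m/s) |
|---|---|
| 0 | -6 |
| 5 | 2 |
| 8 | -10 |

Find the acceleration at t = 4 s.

Acceleration is the slope of the v-t graph on 0–5 s: (2 − -6)/(5 − 0) = 1.6 m/s².

1.6 m/s²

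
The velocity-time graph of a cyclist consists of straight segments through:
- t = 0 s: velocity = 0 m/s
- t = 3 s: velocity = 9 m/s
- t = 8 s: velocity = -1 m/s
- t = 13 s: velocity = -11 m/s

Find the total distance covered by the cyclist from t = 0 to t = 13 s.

64 m

Total distance travelled is ∫|v| dt — sum the magnitudes of each area piece.
0–3 s: |½(0 + 9)(3)| = 13.5 m
3–8 s: v = 0 at t = 7.5 s; triangle areas 20.25 + 0.25 = 20.5 m
8–13 s: |½(-1 + -11)(5)| = 30 m
Total distance = 64 m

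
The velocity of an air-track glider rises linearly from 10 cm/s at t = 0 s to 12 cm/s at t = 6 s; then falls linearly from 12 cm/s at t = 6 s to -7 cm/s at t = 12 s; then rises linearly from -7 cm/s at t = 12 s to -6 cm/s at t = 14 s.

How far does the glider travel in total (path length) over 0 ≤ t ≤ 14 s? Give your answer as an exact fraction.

2080/19 cm

Total distance travelled is ∫|v| dt — sum the magnitudes of each area piece.
0–6 s: |½(10 + 12)(6)| = 66 cm
6–12 s: v = 0 at t = 186/19 s; triangle areas 432/19 + 147/19 = 579/19 cm
12–14 s: |½(-7 + -6)(2)| = 13 cm
Total distance = 2080/19 cm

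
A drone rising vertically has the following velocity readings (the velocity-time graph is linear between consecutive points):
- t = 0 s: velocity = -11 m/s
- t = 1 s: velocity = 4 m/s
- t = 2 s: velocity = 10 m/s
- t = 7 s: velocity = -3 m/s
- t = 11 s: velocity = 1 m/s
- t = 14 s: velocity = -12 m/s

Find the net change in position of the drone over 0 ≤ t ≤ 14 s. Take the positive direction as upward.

0.5 m

Net displacement equals the area under the velocity-time graph (areas below the axis count negative).
0–1 s: ½(-11 + 4)(1) = -3.5 m
1–2 s: ½(4 + 10)(1) = 7 m
2–7 s: ½(10 + -3)(5) = 17.5 m
7–11 s: ½(-3 + 1)(4) = -4 m
11–14 s: ½(1 + -12)(3) = -16.5 m
Net displacement = 0.5 m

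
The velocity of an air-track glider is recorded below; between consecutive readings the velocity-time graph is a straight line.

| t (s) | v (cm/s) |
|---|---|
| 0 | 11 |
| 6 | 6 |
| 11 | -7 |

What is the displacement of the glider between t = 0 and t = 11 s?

Displacement is the signed area under the v-t curve.
0–6 s: ½(11 + 6)(6) = 51 cm
6–11 s: ½(6 + -7)(5) = -2.5 cm
Net displacement = 48.5 cm

48.5 cm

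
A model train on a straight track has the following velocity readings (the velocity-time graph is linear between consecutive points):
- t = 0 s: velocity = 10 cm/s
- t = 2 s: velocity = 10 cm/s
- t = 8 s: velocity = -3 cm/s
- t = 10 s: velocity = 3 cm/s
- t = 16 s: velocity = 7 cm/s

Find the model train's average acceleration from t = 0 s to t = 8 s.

Average acceleration = Δv/Δt = (-3 − 10)/(8 − 0) = -1.625 cm/s².

-1.625 cm/s²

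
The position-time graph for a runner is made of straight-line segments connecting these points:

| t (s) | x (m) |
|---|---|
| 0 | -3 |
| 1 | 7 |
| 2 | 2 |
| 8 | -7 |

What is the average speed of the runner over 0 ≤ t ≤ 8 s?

Average speed = (total path length)/(elapsed time); on a piecewise-linear x-t graph the path length is Σ|Δx|.
0–1 s: |Δx| = |7 − -3| = 10 m
1–2 s: |Δx| = |2 − 7| = 5 m
2–8 s: |Δx| = |-7 − 2| = 9 m
Total path = 24 m; average speed = 24/8 = 3 m/s.

3 m/s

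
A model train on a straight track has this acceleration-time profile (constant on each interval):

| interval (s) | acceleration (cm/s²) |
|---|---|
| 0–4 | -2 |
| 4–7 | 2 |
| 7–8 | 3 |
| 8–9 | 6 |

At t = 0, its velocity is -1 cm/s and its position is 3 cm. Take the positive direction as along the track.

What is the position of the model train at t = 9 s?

-33.5 cm

On each constant-a segment, Δv = aΔt and Δx = v₀Δt + ½aΔt²; chain segment to segment.
0–4 s: v starts -1 cm/s; Δx = -1·4 + ½·-2·4² = -20 cm; v ends -9 cm/s.
4–7 s: v starts -9 cm/s; Δx = -9·3 + ½·2·3² = -18 cm; v ends -3 cm/s.
7–8 s: v starts -3 cm/s; Δx = -3·1 + ½·3·1² = -1.5 cm; v ends 0 cm/s.
8–9 s: v starts 0 cm/s; Δx = 0·1 + ½·6·1² = 3 cm; v ends 6 cm/s.
x(9) = 3 + Σ Δx = -33.5 cm.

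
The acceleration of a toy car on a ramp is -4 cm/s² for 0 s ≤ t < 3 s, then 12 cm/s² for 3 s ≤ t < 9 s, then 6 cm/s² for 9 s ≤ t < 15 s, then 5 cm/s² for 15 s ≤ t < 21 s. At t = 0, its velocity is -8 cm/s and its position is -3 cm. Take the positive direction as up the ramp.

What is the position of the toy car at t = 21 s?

1089 cm

On each constant-a segment, Δv = aΔt and Δx = v₀Δt + ½aΔt²; chain segment to segment.
0–3 s: v starts -8 cm/s; Δx = -8·3 + ½·-4·3² = -42 cm; v ends -20 cm/s.
3–9 s: v starts -20 cm/s; Δx = -20·6 + ½·12·6² = 96 cm; v ends 52 cm/s.
9–15 s: v starts 52 cm/s; Δx = 52·6 + ½·6·6² = 420 cm; v ends 88 cm/s.
15–21 s: v starts 88 cm/s; Δx = 88·6 + ½·5·6² = 618 cm; v ends 118 cm/s.
x(21) = -3 + Σ Δx = 1089 cm.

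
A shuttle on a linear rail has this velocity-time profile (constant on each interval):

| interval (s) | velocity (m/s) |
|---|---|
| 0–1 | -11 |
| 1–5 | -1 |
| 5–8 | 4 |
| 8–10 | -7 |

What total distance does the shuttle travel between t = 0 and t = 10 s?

Total distance travelled is ∫|v| dt — sum the magnitudes of each area piece.
0–1 s: |-11| × 1 = 11 m
1–5 s: |-1| × 4 = 4 m
5–8 s: |4| × 3 = 12 m
8–10 s: |-7| × 2 = 14 m
Total distance = 41 m

41 m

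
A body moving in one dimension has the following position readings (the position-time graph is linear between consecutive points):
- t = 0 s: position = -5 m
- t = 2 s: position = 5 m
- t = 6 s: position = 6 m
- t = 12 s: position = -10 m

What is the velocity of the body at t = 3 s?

Velocity is the slope of the x-t graph on 2–6 s: (6 − 5)/(6 − 2) = 0.25 m/s.

0.25 m/s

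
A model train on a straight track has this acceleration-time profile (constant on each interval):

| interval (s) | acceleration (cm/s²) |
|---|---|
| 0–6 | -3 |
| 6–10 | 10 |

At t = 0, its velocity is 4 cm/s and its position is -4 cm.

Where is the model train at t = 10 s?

-10 cm

On each constant-a segment, Δv = aΔt and Δx = v₀Δt + ½aΔt²; chain segment to segment.
0–6 s: v starts 4 cm/s; Δx = 4·6 + ½·-3·6² = -30 cm; v ends -14 cm/s.
6–10 s: v starts -14 cm/s; Δx = -14·4 + ½·10·4² = 24 cm; v ends 26 cm/s.
x(10) = -4 + Σ Δx = -10 cm.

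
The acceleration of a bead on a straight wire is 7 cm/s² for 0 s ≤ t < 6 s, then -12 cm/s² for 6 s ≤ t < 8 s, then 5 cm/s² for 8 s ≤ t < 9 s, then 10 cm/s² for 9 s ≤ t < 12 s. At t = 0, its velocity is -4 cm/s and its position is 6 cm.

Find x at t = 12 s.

On each constant-a segment, Δv = aΔt and Δx = v₀Δt + ½aΔt²; chain segment to segment.
0–6 s: v starts -4 cm/s; Δx = -4·6 + ½·7·6² = 102 cm; v ends 38 cm/s.
6–8 s: v starts 38 cm/s; Δx = 38·2 + ½·-12·2² = 52 cm; v ends 14 cm/s.
8–9 s: v starts 14 cm/s; Δx = 14·1 + ½·5·1² = 16.5 cm; v ends 19 cm/s.
9–12 s: v starts 19 cm/s; Δx = 19·3 + ½·10·3² = 102 cm; v ends 49 cm/s.
x(12) = 6 + Σ Δx = 278.5 cm.

278.5 cm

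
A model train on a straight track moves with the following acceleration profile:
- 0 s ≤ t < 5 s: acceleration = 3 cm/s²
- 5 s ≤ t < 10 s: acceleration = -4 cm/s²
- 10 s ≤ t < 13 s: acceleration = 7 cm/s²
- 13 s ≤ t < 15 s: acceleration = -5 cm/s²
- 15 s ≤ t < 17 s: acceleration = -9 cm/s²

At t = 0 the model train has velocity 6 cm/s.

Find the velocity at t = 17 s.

Δv equals the area under the a-t graph; then v = v₀ + Δv.
0–5 s: 3 × 5 = 15 cm/s
5–10 s: -4 × 5 = -20 cm/s
10–13 s: 7 × 3 = 21 cm/s
13–15 s: -5 × 2 = -10 cm/s
15–17 s: -9 × 2 = -18 cm/s
Δv = -12 cm/s, so v(17) = 6 + (-12) = -6 cm/s.

-6 cm/s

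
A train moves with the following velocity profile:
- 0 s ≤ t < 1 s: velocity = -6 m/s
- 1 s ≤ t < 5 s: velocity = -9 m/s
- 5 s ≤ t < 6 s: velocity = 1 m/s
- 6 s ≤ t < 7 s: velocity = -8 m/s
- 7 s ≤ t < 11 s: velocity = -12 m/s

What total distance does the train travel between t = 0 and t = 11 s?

99 m

Distance (not displacement) is the total path length: add the absolute areas under v-t.
0–1 s: |-6| × 1 = 6 m
1–5 s: |-9| × 4 = 36 m
5–6 s: |1| × 1 = 1 m
6–7 s: |-8| × 1 = 8 m
7–11 s: |-12| × 4 = 48 m
Total distance = 99 m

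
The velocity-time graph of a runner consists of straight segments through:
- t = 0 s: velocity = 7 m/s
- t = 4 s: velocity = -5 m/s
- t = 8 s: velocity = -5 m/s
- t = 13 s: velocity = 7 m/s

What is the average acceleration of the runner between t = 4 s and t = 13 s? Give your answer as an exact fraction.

4/3 m/s²

Average acceleration = Δv/Δt = (7 − -5)/(13 − 4) = 4/3 m/s².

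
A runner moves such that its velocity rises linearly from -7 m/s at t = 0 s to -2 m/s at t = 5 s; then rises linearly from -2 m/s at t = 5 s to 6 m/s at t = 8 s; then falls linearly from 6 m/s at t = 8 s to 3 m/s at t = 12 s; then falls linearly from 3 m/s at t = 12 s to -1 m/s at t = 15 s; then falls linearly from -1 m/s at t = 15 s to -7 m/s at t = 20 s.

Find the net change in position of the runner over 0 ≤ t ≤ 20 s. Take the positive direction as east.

-15.5 m

Net displacement equals the area under the velocity-time graph (areas below the axis count negative).
0–5 s: ½(-7 + -2)(5) = -22.5 m
5–8 s: ½(-2 + 6)(3) = 6 m
8–12 s: ½(6 + 3)(4) = 18 m
12–15 s: ½(3 + -1)(3) = 3 m
15–20 s: ½(-1 + -7)(5) = -20 m
Net displacement = -15.5 m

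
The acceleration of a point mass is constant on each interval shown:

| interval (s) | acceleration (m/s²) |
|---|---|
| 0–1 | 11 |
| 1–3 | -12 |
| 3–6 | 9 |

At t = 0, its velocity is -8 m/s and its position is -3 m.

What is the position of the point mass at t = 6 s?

-46 m

On each constant-a segment, Δv = aΔt and Δx = v₀Δt + ½aΔt²; chain segment to segment.
0–1 s: v starts -8 m/s; Δx = -8·1 + ½·11·1² = -2.5 m; v ends 3 m/s.
1–3 s: v starts 3 m/s; Δx = 3·2 + ½·-12·2² = -18 m; v ends -21 m/s.
3–6 s: v starts -21 m/s; Δx = -21·3 + ½·9·3² = -22.5 m; v ends 6 m/s.
x(6) = -3 + Σ Δx = -46 m.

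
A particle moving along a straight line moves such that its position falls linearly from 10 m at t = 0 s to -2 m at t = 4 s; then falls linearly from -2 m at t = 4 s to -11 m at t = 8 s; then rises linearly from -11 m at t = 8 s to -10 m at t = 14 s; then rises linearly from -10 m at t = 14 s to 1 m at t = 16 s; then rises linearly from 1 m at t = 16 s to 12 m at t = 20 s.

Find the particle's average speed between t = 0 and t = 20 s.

2.2 m/s

Average speed = (total path length)/(elapsed time); on a piecewise-linear x-t graph the path length is Σ|Δx|.
0–4 s: |Δx| = |-2 − 10| = 12 m
4–8 s: |Δx| = |-11 − -2| = 9 m
8–14 s: |Δx| = |-10 − -11| = 1 m
14–16 s: |Δx| = |1 − -10| = 11 m
16–20 s: |Δx| = |12 − 1| = 11 m
Total path = 44 m; average speed = 44/20 = 2.2 m/s.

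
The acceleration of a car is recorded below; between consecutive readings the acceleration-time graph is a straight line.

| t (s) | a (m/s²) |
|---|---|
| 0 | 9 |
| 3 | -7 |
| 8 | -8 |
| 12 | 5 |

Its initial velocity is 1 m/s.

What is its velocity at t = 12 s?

Δv equals the area under the a-t graph; then v = v₀ + Δv.
0–3 s: ½(9 + -7)(3) = 3 m/s
3–8 s: ½(-7 + -8)(5) = -37.5 m/s
8–12 s: ½(-8 + 5)(4) = -6 m/s
Δv = -40.5 m/s, so v(12) = 1 + (-40.5) = -39.5 m/s.

-39.5 m/s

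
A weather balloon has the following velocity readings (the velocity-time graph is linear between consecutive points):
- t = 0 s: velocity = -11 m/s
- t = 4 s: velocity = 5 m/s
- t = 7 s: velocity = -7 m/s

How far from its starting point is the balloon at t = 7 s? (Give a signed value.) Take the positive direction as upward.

Displacement is the signed area under the v-t curve.
0–4 s: ½(-11 + 5)(4) = -12 m
4–7 s: ½(5 + -7)(3) = -3 m
Net displacement = -15 m

-15 m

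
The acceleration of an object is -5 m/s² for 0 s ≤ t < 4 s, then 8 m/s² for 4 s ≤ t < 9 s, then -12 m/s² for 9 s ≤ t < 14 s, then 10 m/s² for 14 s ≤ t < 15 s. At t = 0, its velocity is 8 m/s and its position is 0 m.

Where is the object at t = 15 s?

-5 m

On each constant-a segment, Δv = aΔt and Δx = v₀Δt + ½aΔt²; chain segment to segment.
0–4 s: v starts 8 m/s; Δx = 8·4 + ½·-5·4² = -8 m; v ends -12 m/s.
4–9 s: v starts -12 m/s; Δx = -12·5 + ½·8·5² = 40 m; v ends 28 m/s.
9–14 s: v starts 28 m/s; Δx = 28·5 + ½·-12·5² = -10 m; v ends -32 m/s.
14–15 s: v starts -32 m/s; Δx = -32·1 + ½·10·1² = -27 m; v ends -22 m/s.
x(15) = 0 + Σ Δx = -5 m.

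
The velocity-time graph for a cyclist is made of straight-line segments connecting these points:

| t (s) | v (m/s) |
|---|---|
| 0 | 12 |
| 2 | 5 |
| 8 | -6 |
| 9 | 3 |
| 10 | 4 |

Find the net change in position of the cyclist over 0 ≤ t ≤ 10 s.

Displacement is the signed area under the v-t curve.
0–2 s: ½(12 + 5)(2) = 17 m
2–8 s: ½(5 + -6)(6) = -3 m
8–9 s: ½(-6 + 3)(1) = -1.5 m
9–10 s: ½(3 + 4)(1) = 3.5 m
Net displacement = 16 m

16 m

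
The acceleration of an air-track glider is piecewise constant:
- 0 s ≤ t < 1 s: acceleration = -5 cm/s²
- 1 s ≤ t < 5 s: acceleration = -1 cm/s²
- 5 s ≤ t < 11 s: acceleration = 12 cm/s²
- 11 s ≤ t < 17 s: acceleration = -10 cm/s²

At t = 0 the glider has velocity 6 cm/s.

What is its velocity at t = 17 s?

Δv equals the area under the a-t graph; then v = v₀ + Δv.
0–1 s: -5 × 1 = -5 cm/s
1–5 s: -1 × 4 = -4 cm/s
5–11 s: 12 × 6 = 72 cm/s
11–17 s: -10 × 6 = -60 cm/s
Δv = 3 cm/s, so v(17) = 6 + (3) = 9 cm/s.

9 cm/s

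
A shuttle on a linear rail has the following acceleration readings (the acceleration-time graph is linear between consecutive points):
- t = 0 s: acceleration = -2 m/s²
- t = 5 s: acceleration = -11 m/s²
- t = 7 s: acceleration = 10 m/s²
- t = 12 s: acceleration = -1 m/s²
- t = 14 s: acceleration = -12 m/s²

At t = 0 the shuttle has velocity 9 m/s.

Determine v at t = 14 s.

Δv equals the area under the a-t graph; then v = v₀ + Δv.
0–5 s: ½(-2 + -11)(5) = -32.5 m/s
5–7 s: ½(-11 + 10)(2) = -1 m/s
7–12 s: ½(10 + -1)(5) = 22.5 m/s
12–14 s: ½(-1 + -12)(2) = -13 m/s
Δv = -24 m/s, so v(14) = 9 + (-24) = -15 m/s.

-15 m/s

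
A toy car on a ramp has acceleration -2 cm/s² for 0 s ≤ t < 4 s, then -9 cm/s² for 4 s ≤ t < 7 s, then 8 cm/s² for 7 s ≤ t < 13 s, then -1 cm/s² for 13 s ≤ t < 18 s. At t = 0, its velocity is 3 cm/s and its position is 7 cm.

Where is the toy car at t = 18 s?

-33 cm

On each constant-a segment, Δv = aΔt and Δx = v₀Δt + ½aΔt²; chain segment to segment.
0–4 s: v starts 3 cm/s; Δx = 3·4 + ½·-2·4² = -4 cm; v ends -5 cm/s.
4–7 s: v starts -5 cm/s; Δx = -5·3 + ½·-9·3² = -55.5 cm; v ends -32 cm/s.
7–13 s: v starts -32 cm/s; Δx = -32·6 + ½·8·6² = -48 cm; v ends 16 cm/s.
13–18 s: v starts 16 cm/s; Δx = 16·5 + ½·-1·5² = 67.5 cm; v ends 11 cm/s.
x(18) = 7 + Σ Δx = -33 cm.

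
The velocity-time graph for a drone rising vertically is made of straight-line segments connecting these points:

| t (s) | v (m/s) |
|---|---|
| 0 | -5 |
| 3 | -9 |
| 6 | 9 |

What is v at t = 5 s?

On 3–6 s the graph is linear from -9 to 9 m/s: v(5) = -9 + (9 − -9)·(5 − 3)/(6 − 3) = 3 m/s.

3 m/s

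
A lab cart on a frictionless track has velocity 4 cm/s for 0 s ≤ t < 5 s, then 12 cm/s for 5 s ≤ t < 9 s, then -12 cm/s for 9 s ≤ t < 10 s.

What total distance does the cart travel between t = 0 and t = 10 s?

Distance (not displacement) is the total path length: add the absolute areas under v-t.
0–5 s: |4| × 5 = 20 cm
5–9 s: |12| × 4 = 48 cm
9–10 s: |-12| × 1 = 12 cm
Total distance = 80 cm

80 cm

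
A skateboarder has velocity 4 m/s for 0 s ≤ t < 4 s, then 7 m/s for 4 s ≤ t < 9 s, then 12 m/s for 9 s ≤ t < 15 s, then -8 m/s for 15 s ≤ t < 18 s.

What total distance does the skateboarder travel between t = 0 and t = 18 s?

147 m

Total distance travelled is ∫|v| dt — sum the magnitudes of each area piece.
0–4 s: |4| × 4 = 16 m
4–9 s: |7| × 5 = 35 m
9–15 s: |12| × 6 = 72 m
15–18 s: |-8| × 3 = 24 m
Total distance = 147 m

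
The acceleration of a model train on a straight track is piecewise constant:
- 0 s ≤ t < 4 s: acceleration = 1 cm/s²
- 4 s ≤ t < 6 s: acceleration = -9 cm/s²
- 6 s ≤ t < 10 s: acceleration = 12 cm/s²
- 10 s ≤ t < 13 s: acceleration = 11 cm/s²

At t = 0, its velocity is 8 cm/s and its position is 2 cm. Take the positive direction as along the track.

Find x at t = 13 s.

On each constant-a segment, Δv = aΔt and Δx = v₀Δt + ½aΔt²; chain segment to segment.
0–4 s: v starts 8 cm/s; Δx = 8·4 + ½·1·4² = 40 cm; v ends 12 cm/s.
4–6 s: v starts 12 cm/s; Δx = 12·2 + ½·-9·2² = 6 cm; v ends -6 cm/s.
6–10 s: v starts -6 cm/s; Δx = -6·4 + ½·12·4² = 72 cm; v ends 42 cm/s.
10–13 s: v starts 42 cm/s; Δx = 42·3 + ½·11·3² = 175.5 cm; v ends 75 cm/s.
x(13) = 2 + Σ Δx = 295.5 cm.

295.5 cm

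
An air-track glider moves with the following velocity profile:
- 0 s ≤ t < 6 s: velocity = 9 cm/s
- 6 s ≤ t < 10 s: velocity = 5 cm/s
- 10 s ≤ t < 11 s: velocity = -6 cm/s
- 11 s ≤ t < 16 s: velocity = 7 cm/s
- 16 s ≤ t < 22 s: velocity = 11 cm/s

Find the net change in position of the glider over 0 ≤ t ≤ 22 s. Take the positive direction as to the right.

169 cm

Net displacement equals the area under the velocity-time graph (areas below the axis count negative).
0–6 s: 9 × 6 = 54 cm
6–10 s: 5 × 4 = 20 cm
10–11 s: -6 × 1 = -6 cm
11–16 s: 7 × 5 = 35 cm
16–22 s: 11 × 6 = 66 cm
Net displacement = 169 cm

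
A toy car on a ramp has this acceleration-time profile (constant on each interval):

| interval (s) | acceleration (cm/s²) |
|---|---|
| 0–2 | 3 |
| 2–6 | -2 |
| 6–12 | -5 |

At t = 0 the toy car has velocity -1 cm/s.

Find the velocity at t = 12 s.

-33 cm/s

Δv equals the area under the a-t graph; then v = v₀ + Δv.
0–2 s: 3 × 2 = 6 cm/s
2–6 s: -2 × 4 = -8 cm/s
6–12 s: -5 × 6 = -30 cm/s
Δv = -32 cm/s, so v(12) = -1 + (-32) = -33 cm/s.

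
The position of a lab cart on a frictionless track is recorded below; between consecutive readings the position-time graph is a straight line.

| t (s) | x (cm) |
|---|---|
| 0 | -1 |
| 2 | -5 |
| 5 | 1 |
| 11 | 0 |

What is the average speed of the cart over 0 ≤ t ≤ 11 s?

Average speed = (total path length)/(elapsed time); on a piecewise-linear x-t graph the path length is Σ|Δx|.
0–2 s: |Δx| = |-5 − -1| = 4 cm
2–5 s: |Δx| = |1 − -5| = 6 cm
5–11 s: |Δx| = |0 − 1| = 1 cm
Total path = 11 cm; average speed = 11/11 = 1 cm/s.

1 cm/s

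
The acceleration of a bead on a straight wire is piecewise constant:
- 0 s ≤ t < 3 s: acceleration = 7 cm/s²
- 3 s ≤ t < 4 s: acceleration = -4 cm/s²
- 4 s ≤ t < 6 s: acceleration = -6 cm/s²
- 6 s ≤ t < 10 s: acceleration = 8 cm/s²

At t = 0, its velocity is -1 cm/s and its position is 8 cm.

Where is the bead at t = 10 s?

On each constant-a segment, Δv = aΔt and Δx = v₀Δt + ½aΔt²; chain segment to segment.
0–3 s: v starts -1 cm/s; Δx = -1·3 + ½·7·3² = 28.5 cm; v ends 20 cm/s.
3–4 s: v starts 20 cm/s; Δx = 20·1 + ½·-4·1² = 18 cm; v ends 16 cm/s.
4–6 s: v starts 16 cm/s; Δx = 16·2 + ½·-6·2² = 20 cm; v ends 4 cm/s.
6–10 s: v starts 4 cm/s; Δx = 4·4 + ½·8·4² = 80 cm; v ends 36 cm/s.
x(10) = 8 + Σ Δx = 154.5 cm.

154.5 cm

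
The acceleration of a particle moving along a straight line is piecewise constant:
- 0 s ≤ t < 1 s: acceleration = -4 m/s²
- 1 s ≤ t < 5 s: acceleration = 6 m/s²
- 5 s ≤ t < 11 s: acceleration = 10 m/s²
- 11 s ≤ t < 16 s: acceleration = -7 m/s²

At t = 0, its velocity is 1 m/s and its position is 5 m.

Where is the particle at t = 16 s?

663.5 m

On each constant-a segment, Δv = aΔt and Δx = v₀Δt + ½aΔt²; chain segment to segment.
0–1 s: v starts 1 m/s; Δx = 1·1 + ½·-4·1² = -1 m; v ends -3 m/s.
1–5 s: v starts -3 m/s; Δx = -3·4 + ½·6·4² = 36 m; v ends 21 m/s.
5–11 s: v starts 21 m/s; Δx = 21·6 + ½·10·6² = 306 m; v ends 81 m/s.
11–16 s: v starts 81 m/s; Δx = 81·5 + ½·-7·5² = 317.5 m; v ends 46 m/s.
x(16) = 5 + Σ Δx = 663.5 m.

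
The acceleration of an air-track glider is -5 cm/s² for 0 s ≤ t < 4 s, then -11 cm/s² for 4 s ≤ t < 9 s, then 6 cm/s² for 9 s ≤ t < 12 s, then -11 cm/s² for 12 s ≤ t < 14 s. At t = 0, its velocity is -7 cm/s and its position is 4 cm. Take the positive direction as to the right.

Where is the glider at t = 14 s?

On each constant-a segment, Δv = aΔt and Δx = v₀Δt + ½aΔt²; chain segment to segment.
0–4 s: v starts -7 cm/s; Δx = -7·4 + ½·-5·4² = -68 cm; v ends -27 cm/s.
4–9 s: v starts -27 cm/s; Δx = -27·5 + ½·-11·5² = -272.5 cm; v ends -82 cm/s.
9–12 s: v starts -82 cm/s; Δx = -82·3 + ½·6·3² = -219 cm; v ends -64 cm/s.
12–14 s: v starts -64 cm/s; Δx = -64·2 + ½·-11·2² = -150 cm; v ends -86 cm/s.
x(14) = 4 + Σ Δx = -705.5 cm.

-705.5 cm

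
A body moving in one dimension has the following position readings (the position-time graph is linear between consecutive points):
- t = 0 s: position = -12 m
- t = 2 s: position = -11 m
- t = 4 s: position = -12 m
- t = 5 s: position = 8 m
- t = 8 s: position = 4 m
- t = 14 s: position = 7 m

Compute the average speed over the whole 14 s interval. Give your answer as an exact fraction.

Average speed = (total path length)/(elapsed time); on a piecewise-linear x-t graph the path length is Σ|Δx|.
0–2 s: |Δx| = |-11 − -12| = 1 m
2–4 s: |Δx| = |-12 − -11| = 1 m
4–5 s: |Δx| = |8 − -12| = 20 m
5–8 s: |Δx| = |4 − 8| = 4 m
8–14 s: |Δx| = |7 − 4| = 3 m
Total path = 29 m; average speed = 29/14 = 29/14 m/s.

29/14 m/s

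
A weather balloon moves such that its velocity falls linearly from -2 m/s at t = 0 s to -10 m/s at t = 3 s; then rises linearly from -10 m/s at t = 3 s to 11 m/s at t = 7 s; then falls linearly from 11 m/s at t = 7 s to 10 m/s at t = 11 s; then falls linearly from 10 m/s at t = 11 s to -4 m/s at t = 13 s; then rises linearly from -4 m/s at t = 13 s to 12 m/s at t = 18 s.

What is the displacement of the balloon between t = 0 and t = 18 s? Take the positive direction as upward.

Displacement is the signed area under the v-t curve.
0–3 s: ½(-2 + -10)(3) = -18 m
3–7 s: ½(-10 + 11)(4) = 2 m
7–11 s: ½(11 + 10)(4) = 42 m
11–13 s: ½(10 + -4)(2) = 6 m
13–18 s: ½(-4 + 12)(5) = 20 m
Net displacement = 52 m

52 m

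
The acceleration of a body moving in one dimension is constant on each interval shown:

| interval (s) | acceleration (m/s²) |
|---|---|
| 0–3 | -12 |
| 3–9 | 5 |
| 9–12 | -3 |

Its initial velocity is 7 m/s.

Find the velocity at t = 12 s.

-8 m/s

Δv equals the area under the a-t graph; then v = v₀ + Δv.
0–3 s: -12 × 3 = -36 m/s
3–9 s: 5 × 6 = 30 m/s
9–12 s: -3 × 3 = -9 m/s
Δv = -15 m/s, so v(12) = 7 + (-15) = -8 m/s.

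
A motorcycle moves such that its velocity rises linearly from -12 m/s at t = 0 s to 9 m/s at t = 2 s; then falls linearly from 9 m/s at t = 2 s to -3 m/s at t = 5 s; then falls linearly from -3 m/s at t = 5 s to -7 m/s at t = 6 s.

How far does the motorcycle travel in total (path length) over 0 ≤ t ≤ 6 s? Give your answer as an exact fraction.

Distance (not displacement) is the total path length: add the absolute areas under v-t.
0–2 s: v = 0 at t = 8/7 s; triangle areas 48/7 + 27/7 = 75/7 m
2–5 s: v = 0 at t = 4.25 s; triangle areas 10.125 + 1.125 = 11.25 m
5–6 s: |½(-3 + -7)(1)| = 5 m
Total distance = 755/28 m

755/28 m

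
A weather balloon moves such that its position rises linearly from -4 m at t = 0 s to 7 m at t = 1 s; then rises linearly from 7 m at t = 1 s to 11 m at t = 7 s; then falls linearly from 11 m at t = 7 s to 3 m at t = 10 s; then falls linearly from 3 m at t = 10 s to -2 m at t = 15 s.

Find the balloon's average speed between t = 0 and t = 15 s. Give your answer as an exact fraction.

Average speed = (total path length)/(elapsed time); on a piecewise-linear x-t graph the path length is Σ|Δx|.
0–1 s: |Δx| = |7 − -4| = 11 m
1–7 s: |Δx| = |11 − 7| = 4 m
7–10 s: |Δx| = |3 − 11| = 8 m
10–15 s: |Δx| = |-2 − 3| = 5 m
Total path = 28 m; average speed = 28/15 = 28/15 m/s.

28/15 m/s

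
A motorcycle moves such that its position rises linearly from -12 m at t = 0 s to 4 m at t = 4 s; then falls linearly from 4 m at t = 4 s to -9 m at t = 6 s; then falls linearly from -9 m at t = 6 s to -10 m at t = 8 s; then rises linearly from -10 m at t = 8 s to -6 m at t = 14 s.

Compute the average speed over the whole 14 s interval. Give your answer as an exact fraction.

Average speed = (total path length)/(elapsed time); on a piecewise-linear x-t graph the path length is Σ|Δx|.
0–4 s: |Δx| = |4 − -12| = 16 m
4–6 s: |Δx| = |-9 − 4| = 13 m
6–8 s: |Δx| = |-10 − -9| = 1 m
8–14 s: |Δx| = |-6 − -10| = 4 m
Total path = 34 m; average speed = 34/14 = 17/7 m/s.

17/7 m/s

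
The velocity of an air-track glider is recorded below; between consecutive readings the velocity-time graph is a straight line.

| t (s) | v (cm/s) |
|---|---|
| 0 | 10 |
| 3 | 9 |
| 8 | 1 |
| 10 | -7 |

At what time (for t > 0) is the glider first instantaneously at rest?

v changes sign on 8–10 s (from 1 to -7); the graph is linear there, so v = 0 at t = 8 + (-1)·(10 − 8)/(-7 − 1) = 8.25 s.

t = 8.25 s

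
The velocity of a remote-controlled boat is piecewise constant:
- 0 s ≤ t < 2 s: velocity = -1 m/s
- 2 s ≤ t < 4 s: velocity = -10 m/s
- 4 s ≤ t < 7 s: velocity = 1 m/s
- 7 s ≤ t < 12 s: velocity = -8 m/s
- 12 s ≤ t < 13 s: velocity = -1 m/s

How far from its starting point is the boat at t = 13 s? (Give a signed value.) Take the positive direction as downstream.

-60 m

Net displacement equals the area under the velocity-time graph (areas below the axis count negative).
0–2 s: -1 × 2 = -2 m
2–4 s: -10 × 2 = -20 m
4–7 s: 1 × 3 = 3 m
7–12 s: -8 × 5 = -40 m
12–13 s: -1 × 1 = -1 m
Net displacement = -60 m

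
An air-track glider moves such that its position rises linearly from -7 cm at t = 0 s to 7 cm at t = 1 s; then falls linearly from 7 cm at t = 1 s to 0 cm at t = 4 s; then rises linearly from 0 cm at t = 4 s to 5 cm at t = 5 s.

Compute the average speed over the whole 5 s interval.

Average speed = (total path length)/(elapsed time); on a piecewise-linear x-t graph the path length is Σ|Δx|.
0–1 s: |Δx| = |7 − -7| = 14 cm
1–4 s: |Δx| = |0 − 7| = 7 cm
4–5 s: |Δx| = |5 − 0| = 5 cm
Total path = 26 cm; average speed = 26/5 = 5.2 cm/s.

5.2 cm/s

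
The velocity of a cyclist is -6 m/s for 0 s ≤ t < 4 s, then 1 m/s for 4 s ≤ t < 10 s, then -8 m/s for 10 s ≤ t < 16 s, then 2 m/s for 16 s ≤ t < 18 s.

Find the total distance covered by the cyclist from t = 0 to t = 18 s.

82 m

Distance (not displacement) is the total path length: add the absolute areas under v-t.
0–4 s: |-6| × 4 = 24 m
4–10 s: |1| × 6 = 6 m
10–16 s: |-8| × 6 = 48 m
16–18 s: |2| × 2 = 4 m
Total distance = 82 m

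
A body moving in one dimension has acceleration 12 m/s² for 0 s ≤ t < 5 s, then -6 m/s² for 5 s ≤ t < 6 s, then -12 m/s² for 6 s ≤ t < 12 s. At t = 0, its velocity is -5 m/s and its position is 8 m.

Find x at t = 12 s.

On each constant-a segment, Δv = aΔt and Δx = v₀Δt + ½aΔt²; chain segment to segment.
0–5 s: v starts -5 m/s; Δx = -5·5 + ½·12·5² = 125 m; v ends 55 m/s.
5–6 s: v starts 55 m/s; Δx = 55·1 + ½·-6·1² = 52 m; v ends 49 m/s.
6–12 s: v starts 49 m/s; Δx = 49·6 + ½·-12·6² = 78 m; v ends -23 m/s.
x(12) = 8 + Σ Δx = 263 m.

263 m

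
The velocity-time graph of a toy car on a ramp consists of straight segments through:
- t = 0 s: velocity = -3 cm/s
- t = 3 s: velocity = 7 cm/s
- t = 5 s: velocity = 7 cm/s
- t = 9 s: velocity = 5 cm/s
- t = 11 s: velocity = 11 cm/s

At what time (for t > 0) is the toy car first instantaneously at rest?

v changes sign on 0–3 s (from -3 to 7); the graph is linear there, so v = 0 at t = 0 + (3)·(3 − 0)/(7 − -3) = 0.9 s.

t = 0.9 s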